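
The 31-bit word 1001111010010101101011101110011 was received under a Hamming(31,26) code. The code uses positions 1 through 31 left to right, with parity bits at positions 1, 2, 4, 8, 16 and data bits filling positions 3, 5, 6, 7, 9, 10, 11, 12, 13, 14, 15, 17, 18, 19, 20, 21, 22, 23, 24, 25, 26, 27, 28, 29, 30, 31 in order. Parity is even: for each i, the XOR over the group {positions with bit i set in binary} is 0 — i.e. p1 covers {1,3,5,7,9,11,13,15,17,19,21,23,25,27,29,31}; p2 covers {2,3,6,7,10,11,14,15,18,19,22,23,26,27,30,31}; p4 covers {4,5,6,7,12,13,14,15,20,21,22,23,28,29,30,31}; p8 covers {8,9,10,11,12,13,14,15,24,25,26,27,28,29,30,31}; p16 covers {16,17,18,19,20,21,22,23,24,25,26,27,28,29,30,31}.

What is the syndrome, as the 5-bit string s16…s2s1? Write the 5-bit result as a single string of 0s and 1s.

s1 (pos 1,3,5,7,9,11,13,15,17,19,21,23,25,27,29,31): 1⊕0⊕1⊕1⊕1⊕0⊕0⊕0⊕1⊕1⊕1⊕1⊕1⊕1⊕0⊕1 = 1
s2 (pos 2,3,6,7,10,11,14,15,18,19,22,23,26,27,30,31): 0⊕0⊕1⊕1⊕0⊕0⊕1⊕0⊕0⊕1⊕1⊕1⊕1⊕1⊕1⊕1 = 0
s4 (pos 4,5,6,7,12,13,14,15,20,21,22,23,28,29,30,31): 1⊕1⊕1⊕1⊕1⊕0⊕1⊕0⊕0⊕1⊕1⊕1⊕0⊕0⊕1⊕1 = 1
s8 (pos 8,9,10,11,12,13,14,15,24,25,26,27,28,29,30,31): 0⊕1⊕0⊕0⊕1⊕0⊕1⊕0⊕0⊕1⊕1⊕1⊕0⊕0⊕1⊕1 = 0
s16 (pos 16,17,18,19,20,21,22,23,24,25,26,27,28,29,30,31): 1⊕1⊕0⊕1⊕0⊕1⊕1⊕1⊕0⊕1⊕1⊕1⊕0⊕0⊕1⊕1 = 1
Syndrome s16…s1 = 10101 → error at position 21.

10101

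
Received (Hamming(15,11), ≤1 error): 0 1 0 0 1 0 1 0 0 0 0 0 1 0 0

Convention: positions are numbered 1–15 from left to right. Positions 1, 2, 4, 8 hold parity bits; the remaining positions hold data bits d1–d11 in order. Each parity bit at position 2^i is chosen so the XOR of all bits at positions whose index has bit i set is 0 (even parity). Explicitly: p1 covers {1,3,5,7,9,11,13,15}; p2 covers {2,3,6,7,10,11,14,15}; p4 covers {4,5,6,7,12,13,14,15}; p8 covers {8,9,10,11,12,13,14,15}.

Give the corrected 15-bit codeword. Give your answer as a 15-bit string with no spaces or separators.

s1 (pos 1,3,5,7,9,11,13,15): 0⊕0⊕1⊕1⊕0⊕0⊕1⊕0 = 1
s2 (pos 2,3,6,7,10,11,14,15): 1⊕0⊕0⊕1⊕0⊕0⊕0⊕0 = 0
s4 (pos 4,5,6,7,12,13,14,15): 0⊕1⊕0⊕1⊕0⊕1⊕0⊕0 = 1
s8 (pos 8,9,10,11,12,13,14,15): 0⊕0⊕0⊕0⊕0⊕1⊕0⊕0 = 1
Syndrome s8…s1 = 1101 → error at position 13.
Flip position 13: 010010100000100 → 010010100000000

010010100000000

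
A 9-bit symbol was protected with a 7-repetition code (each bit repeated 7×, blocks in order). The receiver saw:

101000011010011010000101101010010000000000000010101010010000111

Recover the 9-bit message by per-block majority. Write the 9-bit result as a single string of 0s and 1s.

010100000

Block 1 (1010000): 2 ones → 0
Block 2 (1101001): 4 ones → 1
Block 3 (1010000): 2 ones → 0
Block 4 (1011010): 4 ones → 1
Block 5 (1001000): 2 ones → 0
Block 6 (0000000): 0 ones → 0
Block 7 (0000101): 2 ones → 0
Block 8 (0101001): 3 ones → 0
Block 9 (0000111): 3 ones → 0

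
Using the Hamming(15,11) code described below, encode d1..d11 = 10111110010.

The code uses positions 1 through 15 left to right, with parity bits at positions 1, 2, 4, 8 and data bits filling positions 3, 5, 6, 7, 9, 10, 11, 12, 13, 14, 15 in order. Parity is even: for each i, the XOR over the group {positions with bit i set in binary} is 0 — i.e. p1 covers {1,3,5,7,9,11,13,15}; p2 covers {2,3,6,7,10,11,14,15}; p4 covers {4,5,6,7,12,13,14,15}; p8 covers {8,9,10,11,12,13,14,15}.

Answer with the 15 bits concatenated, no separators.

Place data at non-parity positions: p1 p2 1 p4 0 1 1 p8 1 1 1 0 0 1 0
p1 (pos 1,3,5,7,9,11,13,15): XOR of data positions = 1⊕0⊕1⊕1⊕1⊕0⊕0 = 0
p2 (pos 2,3,6,7,10,11,14,15): XOR of data positions = 1⊕1⊕1⊕1⊕1⊕1⊕0 = 0
p4 (pos 4,5,6,7,12,13,14,15): XOR of data positions = 0⊕1⊕1⊕0⊕0⊕1⊕0 = 1
p8 (pos 8,9,10,11,12,13,14,15): XOR of data positions = 1⊕1⊕1⊕0⊕0⊕1⊕0 = 0
Codeword: 001101101110010

001101101110010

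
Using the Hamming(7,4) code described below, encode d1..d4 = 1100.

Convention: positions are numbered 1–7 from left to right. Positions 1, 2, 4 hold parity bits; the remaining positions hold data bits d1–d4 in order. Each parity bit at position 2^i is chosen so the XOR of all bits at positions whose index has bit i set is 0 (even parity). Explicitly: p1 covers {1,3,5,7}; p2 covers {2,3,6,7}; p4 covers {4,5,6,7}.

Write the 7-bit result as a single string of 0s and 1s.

Place data at non-parity positions: p1 p2 1 p4 1 0 0
p1 (pos 1,3,5,7): XOR of data positions = 1⊕1⊕0 = 0
p2 (pos 2,3,6,7): XOR of data positions = 1⊕0⊕0 = 1
p4 (pos 4,5,6,7): XOR of data positions = 1⊕0⊕0 = 1
Codeword: 0111100

0111100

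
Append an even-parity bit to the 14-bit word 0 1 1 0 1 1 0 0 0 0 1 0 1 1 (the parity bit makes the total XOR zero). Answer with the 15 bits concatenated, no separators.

011011000010111

XOR of the 14 data bits: 0⊕1⊕1⊕0⊕1⊕1⊕0⊕0⊕0⊕0⊕1⊕0⊕1⊕1 = 1
Parity bit = 1 (so all 15 bits XOR to 0).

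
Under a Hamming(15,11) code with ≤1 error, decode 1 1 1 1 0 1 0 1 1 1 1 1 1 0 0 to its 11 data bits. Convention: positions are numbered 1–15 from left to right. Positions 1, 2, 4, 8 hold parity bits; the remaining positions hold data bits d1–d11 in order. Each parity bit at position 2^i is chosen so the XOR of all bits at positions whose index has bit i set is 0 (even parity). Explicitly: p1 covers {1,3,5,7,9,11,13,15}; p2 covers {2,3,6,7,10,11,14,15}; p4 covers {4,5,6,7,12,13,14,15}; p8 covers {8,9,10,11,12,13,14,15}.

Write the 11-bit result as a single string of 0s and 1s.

00101111100

s1 (pos 1,3,5,7,9,11,13,15): 1⊕1⊕0⊕0⊕1⊕1⊕1⊕0 = 1
s2 (pos 2,3,6,7,10,11,14,15): 1⊕1⊕1⊕0⊕1⊕1⊕0⊕0 = 1
s4 (pos 4,5,6,7,12,13,14,15): 1⊕0⊕1⊕0⊕1⊕1⊕0⊕0 = 0
s8 (pos 8,9,10,11,12,13,14,15): 1⊕1⊕1⊕1⊕1⊕1⊕0⊕0 = 0
Syndrome s8…s1 = 0011 → error at position 3.
Flip position 3: 111101011111100 → 110101011111100
Read data bits from positions 3,5,6,7,9,10,11,12,13,14,15: 00101111100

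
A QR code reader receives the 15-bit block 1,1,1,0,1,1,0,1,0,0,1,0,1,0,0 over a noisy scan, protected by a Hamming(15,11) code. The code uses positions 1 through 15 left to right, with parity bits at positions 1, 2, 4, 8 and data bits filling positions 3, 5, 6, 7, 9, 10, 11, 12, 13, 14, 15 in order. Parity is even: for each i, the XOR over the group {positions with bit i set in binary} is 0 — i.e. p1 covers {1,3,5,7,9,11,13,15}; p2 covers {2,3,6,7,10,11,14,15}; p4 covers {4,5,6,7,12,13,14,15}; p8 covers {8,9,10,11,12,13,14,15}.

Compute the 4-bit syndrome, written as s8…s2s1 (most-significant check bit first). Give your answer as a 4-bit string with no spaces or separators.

1101

s1 (pos 1,3,5,7,9,11,13,15): 1⊕1⊕1⊕0⊕0⊕1⊕1⊕0 = 1
s2 (pos 2,3,6,7,10,11,14,15): 1⊕1⊕1⊕0⊕0⊕1⊕0⊕0 = 0
s4 (pos 4,5,6,7,12,13,14,15): 0⊕1⊕1⊕0⊕0⊕1⊕0⊕0 = 1
s8 (pos 8,9,10,11,12,13,14,15): 1⊕0⊕0⊕1⊕0⊕1⊕0⊕0 = 1
Syndrome s8…s1 = 1101 → error at position 13.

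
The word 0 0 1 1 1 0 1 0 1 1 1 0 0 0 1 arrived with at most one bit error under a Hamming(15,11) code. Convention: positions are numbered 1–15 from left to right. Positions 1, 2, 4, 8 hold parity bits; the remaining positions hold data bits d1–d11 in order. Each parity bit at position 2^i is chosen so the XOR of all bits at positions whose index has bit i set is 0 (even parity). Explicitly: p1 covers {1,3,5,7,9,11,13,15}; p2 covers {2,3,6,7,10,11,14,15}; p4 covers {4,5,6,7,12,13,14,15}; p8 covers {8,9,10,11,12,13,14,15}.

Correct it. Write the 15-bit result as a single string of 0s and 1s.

s1 (pos 1,3,5,7,9,11,13,15): 0⊕1⊕1⊕1⊕1⊕1⊕0⊕1 = 0
s2 (pos 2,3,6,7,10,11,14,15): 0⊕1⊕0⊕1⊕1⊕1⊕0⊕1 = 1
s4 (pos 4,5,6,7,12,13,14,15): 1⊕1⊕0⊕1⊕0⊕0⊕0⊕1 = 0
s8 (pos 8,9,10,11,12,13,14,15): 0⊕1⊕1⊕1⊕0⊕0⊕0⊕1 = 0
Syndrome s8…s1 = 0010 → error at position 2.
Flip position 2: 001110101110001 → 011110101110001

011110101110001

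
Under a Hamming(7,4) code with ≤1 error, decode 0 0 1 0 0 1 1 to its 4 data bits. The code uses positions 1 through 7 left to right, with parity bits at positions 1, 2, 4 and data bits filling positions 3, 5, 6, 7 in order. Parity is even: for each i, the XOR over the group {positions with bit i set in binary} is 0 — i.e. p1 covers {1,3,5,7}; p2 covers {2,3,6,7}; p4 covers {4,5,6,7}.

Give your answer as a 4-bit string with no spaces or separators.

s1 (pos 1,3,5,7): 0⊕1⊕0⊕1 = 0
s2 (pos 2,3,6,7): 0⊕1⊕1⊕1 = 1
s4 (pos 4,5,6,7): 0⊕0⊕1⊕1 = 0
Syndrome s4…s1 = 010 → error at position 2.
Flip position 2: 0010011 → 0110011
Read data bits from positions 3,5,6,7: 1011

1011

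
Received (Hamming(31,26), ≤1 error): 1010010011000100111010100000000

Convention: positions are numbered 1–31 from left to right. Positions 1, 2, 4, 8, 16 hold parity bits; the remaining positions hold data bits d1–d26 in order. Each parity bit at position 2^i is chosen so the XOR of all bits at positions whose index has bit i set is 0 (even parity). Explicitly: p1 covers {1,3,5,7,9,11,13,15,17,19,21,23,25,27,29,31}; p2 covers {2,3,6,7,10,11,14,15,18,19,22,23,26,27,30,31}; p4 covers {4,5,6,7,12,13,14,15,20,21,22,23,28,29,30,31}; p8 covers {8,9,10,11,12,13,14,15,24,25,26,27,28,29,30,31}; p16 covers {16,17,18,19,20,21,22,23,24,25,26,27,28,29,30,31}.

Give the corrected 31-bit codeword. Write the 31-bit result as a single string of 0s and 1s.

s1 (pos 1,3,5,7,9,11,13,15,17,19,21,23,25,27,29,31): 1⊕1⊕0⊕0⊕1⊕0⊕0⊕0⊕1⊕1⊕1⊕1⊕0⊕0⊕0⊕0 = 1
s2 (pos 2,3,6,7,10,11,14,15,18,19,22,23,26,27,30,31): 0⊕1⊕1⊕0⊕1⊕0⊕1⊕0⊕1⊕1⊕0⊕1⊕0⊕0⊕0⊕0 = 1
s4 (pos 4,5,6,7,12,13,14,15,20,21,22,23,28,29,30,31): 0⊕0⊕1⊕0⊕0⊕0⊕1⊕0⊕0⊕1⊕0⊕1⊕0⊕0⊕0⊕0 = 0
s8 (pos 8,9,10,11,12,13,14,15,24,25,26,27,28,29,30,31): 0⊕1⊕1⊕0⊕0⊕0⊕1⊕0⊕0⊕0⊕0⊕0⊕0⊕0⊕0⊕0 = 1
s16 (pos 16,17,18,19,20,21,22,23,24,25,26,27,28,29,30,31): 0⊕1⊕1⊕1⊕0⊕1⊕0⊕1⊕0⊕0⊕0⊕0⊕0⊕0⊕0⊕0 = 1
Syndrome s16…s1 = 11011 → error at position 27.
Flip position 27: 1010010011000100111010100000000 → 1010010011000100111010100010000

1010010011000100111010100010000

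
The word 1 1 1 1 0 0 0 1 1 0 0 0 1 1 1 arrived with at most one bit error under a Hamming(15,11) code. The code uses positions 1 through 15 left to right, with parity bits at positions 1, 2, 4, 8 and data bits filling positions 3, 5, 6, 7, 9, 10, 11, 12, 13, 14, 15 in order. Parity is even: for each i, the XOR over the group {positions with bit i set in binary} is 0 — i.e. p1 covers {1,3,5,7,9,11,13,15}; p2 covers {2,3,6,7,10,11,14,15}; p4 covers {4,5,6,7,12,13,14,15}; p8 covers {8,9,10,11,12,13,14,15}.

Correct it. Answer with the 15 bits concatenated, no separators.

111100010000111

s1 (pos 1,3,5,7,9,11,13,15): 1⊕1⊕0⊕0⊕1⊕0⊕1⊕1 = 1
s2 (pos 2,3,6,7,10,11,14,15): 1⊕1⊕0⊕0⊕0⊕0⊕1⊕1 = 0
s4 (pos 4,5,6,7,12,13,14,15): 1⊕0⊕0⊕0⊕0⊕1⊕1⊕1 = 0
s8 (pos 8,9,10,11,12,13,14,15): 1⊕1⊕0⊕0⊕0⊕1⊕1⊕1 = 1
Syndrome s8…s1 = 1001 → error at position 9.
Flip position 9: 111100011000111 → 111100010000111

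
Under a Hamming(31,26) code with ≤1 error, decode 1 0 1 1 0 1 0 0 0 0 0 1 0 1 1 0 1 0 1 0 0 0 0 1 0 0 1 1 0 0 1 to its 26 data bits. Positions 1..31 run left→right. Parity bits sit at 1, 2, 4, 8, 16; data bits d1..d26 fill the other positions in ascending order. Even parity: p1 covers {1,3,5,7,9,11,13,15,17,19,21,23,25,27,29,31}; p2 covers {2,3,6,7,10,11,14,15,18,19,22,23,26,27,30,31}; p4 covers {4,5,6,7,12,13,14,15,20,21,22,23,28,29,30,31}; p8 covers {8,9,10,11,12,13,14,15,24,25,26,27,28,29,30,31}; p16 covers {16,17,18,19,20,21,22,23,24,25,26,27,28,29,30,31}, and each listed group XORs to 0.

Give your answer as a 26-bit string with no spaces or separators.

10100001010101000010011001

s1 (pos 1,3,5,7,9,11,13,15,17,19,21,23,25,27,29,31): 1⊕1⊕0⊕0⊕0⊕0⊕0⊕1⊕1⊕1⊕0⊕0⊕0⊕1⊕0⊕1 = 1
s2 (pos 2,3,6,7,10,11,14,15,18,19,22,23,26,27,30,31): 0⊕1⊕1⊕0⊕0⊕0⊕1⊕1⊕0⊕1⊕0⊕0⊕0⊕1⊕0⊕1 = 1
s4 (pos 4,5,6,7,12,13,14,15,20,21,22,23,28,29,30,31): 1⊕0⊕1⊕0⊕1⊕0⊕1⊕1⊕0⊕0⊕0⊕0⊕1⊕0⊕0⊕1 = 1
s8 (pos 8,9,10,11,12,13,14,15,24,25,26,27,28,29,30,31): 0⊕0⊕0⊕0⊕1⊕0⊕1⊕1⊕1⊕0⊕0⊕1⊕1⊕0⊕0⊕1 = 1
s16 (pos 16,17,18,19,20,21,22,23,24,25,26,27,28,29,30,31): 0⊕1⊕0⊕1⊕0⊕0⊕0⊕0⊕1⊕0⊕0⊕1⊕1⊕0⊕0⊕1 = 0
Syndrome s16…s1 = 01111 → error at position 15.
Flip position 15: 1011010000010110101000010011001 → 1011010000010100101000010011001
Read data bits from positions 3,5,6,7,9,10,11,12,13,14,15,17,18,19,20,21,22,23,24,25,26,27,28,29,30,31: 10100001010101000010011001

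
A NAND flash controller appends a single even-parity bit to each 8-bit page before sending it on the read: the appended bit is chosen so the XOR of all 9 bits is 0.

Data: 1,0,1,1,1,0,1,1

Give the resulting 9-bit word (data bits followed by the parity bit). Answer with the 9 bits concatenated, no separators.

XOR of the 8 data bits: 1⊕0⊕1⊕1⊕1⊕0⊕1⊕1 = 0
Parity bit = 0 (so all 9 bits XOR to 0).

101110110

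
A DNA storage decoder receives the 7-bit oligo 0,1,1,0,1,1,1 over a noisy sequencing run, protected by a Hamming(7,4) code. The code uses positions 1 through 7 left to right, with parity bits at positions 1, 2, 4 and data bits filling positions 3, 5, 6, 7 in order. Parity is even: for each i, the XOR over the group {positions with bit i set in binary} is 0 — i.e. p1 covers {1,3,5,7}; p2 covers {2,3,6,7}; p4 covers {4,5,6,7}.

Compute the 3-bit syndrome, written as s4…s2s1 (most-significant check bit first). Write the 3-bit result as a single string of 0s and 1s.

101

s1 (pos 1,3,5,7): 0⊕1⊕1⊕1 = 1
s2 (pos 2,3,6,7): 1⊕1⊕1⊕1 = 0
s4 (pos 4,5,6,7): 0⊕1⊕1⊕1 = 1
Syndrome s4…s1 = 101 → error at position 5.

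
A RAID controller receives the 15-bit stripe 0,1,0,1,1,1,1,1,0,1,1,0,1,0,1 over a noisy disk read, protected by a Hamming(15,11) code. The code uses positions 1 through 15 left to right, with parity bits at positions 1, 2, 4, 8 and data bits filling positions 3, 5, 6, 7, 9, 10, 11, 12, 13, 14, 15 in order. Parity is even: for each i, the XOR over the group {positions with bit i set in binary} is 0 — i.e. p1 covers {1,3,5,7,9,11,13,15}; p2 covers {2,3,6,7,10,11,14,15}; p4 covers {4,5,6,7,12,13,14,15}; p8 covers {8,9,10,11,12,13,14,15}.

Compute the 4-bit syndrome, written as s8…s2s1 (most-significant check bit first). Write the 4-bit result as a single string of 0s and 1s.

1001

s1 (pos 1,3,5,7,9,11,13,15): 0⊕0⊕1⊕1⊕0⊕1⊕1⊕1 = 1
s2 (pos 2,3,6,7,10,11,14,15): 1⊕0⊕1⊕1⊕1⊕1⊕0⊕1 = 0
s4 (pos 4,5,6,7,12,13,14,15): 1⊕1⊕1⊕1⊕0⊕1⊕0⊕1 = 0
s8 (pos 8,9,10,11,12,13,14,15): 1⊕0⊕1⊕1⊕0⊕1⊕0⊕1 = 1
Syndrome s8…s1 = 1001 → error at position 9.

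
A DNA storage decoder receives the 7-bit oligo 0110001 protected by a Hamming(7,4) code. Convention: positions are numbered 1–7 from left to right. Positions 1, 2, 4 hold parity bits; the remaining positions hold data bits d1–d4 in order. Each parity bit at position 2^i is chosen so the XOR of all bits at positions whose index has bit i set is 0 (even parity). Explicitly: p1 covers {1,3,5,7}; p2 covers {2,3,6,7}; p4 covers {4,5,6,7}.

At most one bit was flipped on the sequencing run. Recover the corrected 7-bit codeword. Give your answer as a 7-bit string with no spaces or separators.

s1 (pos 1,3,5,7): 0⊕1⊕0⊕1 = 0
s2 (pos 2,3,6,7): 1⊕1⊕0⊕1 = 1
s4 (pos 4,5,6,7): 0⊕0⊕0⊕1 = 1
Syndrome s4…s1 = 110 → error at position 6.
Flip position 6: 0110001 → 0110011

0110011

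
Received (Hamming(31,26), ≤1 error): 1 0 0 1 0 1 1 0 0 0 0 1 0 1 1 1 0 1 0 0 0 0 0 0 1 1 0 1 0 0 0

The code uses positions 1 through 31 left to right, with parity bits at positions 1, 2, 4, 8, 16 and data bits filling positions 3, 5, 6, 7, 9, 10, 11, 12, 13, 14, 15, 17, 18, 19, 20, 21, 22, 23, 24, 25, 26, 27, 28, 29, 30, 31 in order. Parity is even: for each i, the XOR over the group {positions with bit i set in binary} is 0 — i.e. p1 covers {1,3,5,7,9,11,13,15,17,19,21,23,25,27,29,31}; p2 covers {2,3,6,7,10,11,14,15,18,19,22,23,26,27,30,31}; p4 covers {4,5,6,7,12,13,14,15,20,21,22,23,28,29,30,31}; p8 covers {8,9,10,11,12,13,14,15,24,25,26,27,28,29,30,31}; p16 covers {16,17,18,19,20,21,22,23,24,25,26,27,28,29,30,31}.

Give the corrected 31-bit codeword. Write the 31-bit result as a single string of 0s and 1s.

s1 (pos 1,3,5,7,9,11,13,15,17,19,21,23,25,27,29,31): 1⊕0⊕0⊕1⊕0⊕0⊕0⊕1⊕0⊕0⊕0⊕0⊕1⊕0⊕0⊕0 = 0
s2 (pos 2,3,6,7,10,11,14,15,18,19,22,23,26,27,30,31): 0⊕0⊕1⊕1⊕0⊕0⊕1⊕1⊕1⊕0⊕0⊕0⊕1⊕0⊕0⊕0 = 0
s4 (pos 4,5,6,7,12,13,14,15,20,21,22,23,28,29,30,31): 1⊕0⊕1⊕1⊕1⊕0⊕1⊕1⊕0⊕0⊕0⊕0⊕1⊕0⊕0⊕0 = 1
s8 (pos 8,9,10,11,12,13,14,15,24,25,26,27,28,29,30,31): 0⊕0⊕0⊕0⊕1⊕0⊕1⊕1⊕0⊕1⊕1⊕0⊕1⊕0⊕0⊕0 = 0
s16 (pos 16,17,18,19,20,21,22,23,24,25,26,27,28,29,30,31): 1⊕0⊕1⊕0⊕0⊕0⊕0⊕0⊕0⊕1⊕1⊕0⊕1⊕0⊕0⊕0 = 1
Syndrome s16…s1 = 10100 → error at position 20.
Flip position 20: 1001011000010111010000001101000 → 1001011000010111010100001101000

1001011000010111010100001101000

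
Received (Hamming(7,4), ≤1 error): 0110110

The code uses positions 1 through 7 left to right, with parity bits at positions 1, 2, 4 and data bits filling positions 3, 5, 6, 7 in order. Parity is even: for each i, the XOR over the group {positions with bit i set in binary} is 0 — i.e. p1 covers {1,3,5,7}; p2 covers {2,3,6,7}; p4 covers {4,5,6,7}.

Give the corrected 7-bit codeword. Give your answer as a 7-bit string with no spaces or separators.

0010110

s1 (pos 1,3,5,7): 0⊕1⊕1⊕0 = 0
s2 (pos 2,3,6,7): 1⊕1⊕1⊕0 = 1
s4 (pos 4,5,6,7): 0⊕1⊕1⊕0 = 0
Syndrome s4…s1 = 010 → error at position 2.
Flip position 2: 0110110 → 0010110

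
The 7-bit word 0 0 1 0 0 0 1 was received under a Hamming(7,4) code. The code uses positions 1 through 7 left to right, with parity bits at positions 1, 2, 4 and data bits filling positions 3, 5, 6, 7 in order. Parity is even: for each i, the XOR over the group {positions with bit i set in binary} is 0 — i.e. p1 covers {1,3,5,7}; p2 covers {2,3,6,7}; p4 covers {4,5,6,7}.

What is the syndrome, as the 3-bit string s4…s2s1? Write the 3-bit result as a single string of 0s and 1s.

s1 (pos 1,3,5,7): 0⊕1⊕0⊕1 = 0
s2 (pos 2,3,6,7): 0⊕1⊕0⊕1 = 0
s4 (pos 4,5,6,7): 0⊕0⊕0⊕1 = 1
Syndrome s4…s1 = 100 → error at position 4.

100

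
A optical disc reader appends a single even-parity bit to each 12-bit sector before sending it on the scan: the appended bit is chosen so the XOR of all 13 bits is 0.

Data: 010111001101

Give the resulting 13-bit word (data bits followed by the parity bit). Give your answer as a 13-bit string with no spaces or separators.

0101110011011

XOR of the 12 data bits: 0⊕1⊕0⊕1⊕1⊕1⊕0⊕0⊕1⊕1⊕0⊕1 = 1
Parity bit = 1 (so all 13 bits XOR to 0).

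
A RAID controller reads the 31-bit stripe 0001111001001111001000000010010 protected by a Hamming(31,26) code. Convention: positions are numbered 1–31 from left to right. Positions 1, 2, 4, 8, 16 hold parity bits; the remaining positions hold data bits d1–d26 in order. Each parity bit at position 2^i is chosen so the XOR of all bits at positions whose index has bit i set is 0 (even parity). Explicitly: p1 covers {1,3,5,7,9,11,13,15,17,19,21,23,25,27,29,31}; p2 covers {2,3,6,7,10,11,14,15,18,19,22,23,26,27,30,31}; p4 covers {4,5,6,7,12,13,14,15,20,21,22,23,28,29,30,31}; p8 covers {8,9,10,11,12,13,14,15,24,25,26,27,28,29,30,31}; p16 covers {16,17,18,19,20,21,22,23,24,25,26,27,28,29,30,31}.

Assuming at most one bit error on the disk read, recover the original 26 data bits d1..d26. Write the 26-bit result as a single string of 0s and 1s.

01110100111001000000010010

s1 (pos 1,3,5,7,9,11,13,15,17,19,21,23,25,27,29,31): 0⊕0⊕1⊕1⊕0⊕0⊕1⊕1⊕0⊕1⊕0⊕0⊕0⊕1⊕0⊕0 = 0
s2 (pos 2,3,6,7,10,11,14,15,18,19,22,23,26,27,30,31): 0⊕0⊕1⊕1⊕1⊕0⊕1⊕1⊕0⊕1⊕0⊕0⊕0⊕1⊕1⊕0 = 0
s4 (pos 4,5,6,7,12,13,14,15,20,21,22,23,28,29,30,31): 1⊕1⊕1⊕1⊕0⊕1⊕1⊕1⊕0⊕0⊕0⊕0⊕0⊕0⊕1⊕0 = 0
s8 (pos 8,9,10,11,12,13,14,15,24,25,26,27,28,29,30,31): 0⊕0⊕1⊕0⊕0⊕1⊕1⊕1⊕0⊕0⊕0⊕1⊕0⊕0⊕1⊕0 = 0
s16 (pos 16,17,18,19,20,21,22,23,24,25,26,27,28,29,30,31): 1⊕0⊕0⊕1⊕0⊕0⊕0⊕0⊕0⊕0⊕0⊕1⊕0⊕0⊕1⊕0 = 0
Syndrome s16…s1 = 00000 → no error.
Read data bits from positions 3,5,6,7,9,10,11,12,13,14,15,17,18,19,20,21,22,23,24,25,26,27,28,29,30,31: 01110100111001000000010010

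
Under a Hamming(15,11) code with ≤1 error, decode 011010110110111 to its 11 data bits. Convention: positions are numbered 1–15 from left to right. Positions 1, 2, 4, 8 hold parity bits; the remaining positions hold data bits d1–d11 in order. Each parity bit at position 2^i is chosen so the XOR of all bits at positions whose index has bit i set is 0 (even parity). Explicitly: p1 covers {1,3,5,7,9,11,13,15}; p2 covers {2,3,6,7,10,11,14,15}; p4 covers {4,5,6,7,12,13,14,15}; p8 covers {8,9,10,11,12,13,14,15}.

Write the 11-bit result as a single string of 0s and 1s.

s1 (pos 1,3,5,7,9,11,13,15): 0⊕1⊕1⊕1⊕0⊕1⊕1⊕1 = 0
s2 (pos 2,3,6,7,10,11,14,15): 1⊕1⊕0⊕1⊕1⊕1⊕1⊕1 = 1
s4 (pos 4,5,6,7,12,13,14,15): 0⊕1⊕0⊕1⊕0⊕1⊕1⊕1 = 1
s8 (pos 8,9,10,11,12,13,14,15): 1⊕0⊕1⊕1⊕0⊕1⊕1⊕1 = 0
Syndrome s8…s1 = 0110 → error at position 6.
Flip position 6: 011010110110111 → 011011110110111
Read data bits from positions 3,5,6,7,9,10,11,12,13,14,15: 11110110111

11110110111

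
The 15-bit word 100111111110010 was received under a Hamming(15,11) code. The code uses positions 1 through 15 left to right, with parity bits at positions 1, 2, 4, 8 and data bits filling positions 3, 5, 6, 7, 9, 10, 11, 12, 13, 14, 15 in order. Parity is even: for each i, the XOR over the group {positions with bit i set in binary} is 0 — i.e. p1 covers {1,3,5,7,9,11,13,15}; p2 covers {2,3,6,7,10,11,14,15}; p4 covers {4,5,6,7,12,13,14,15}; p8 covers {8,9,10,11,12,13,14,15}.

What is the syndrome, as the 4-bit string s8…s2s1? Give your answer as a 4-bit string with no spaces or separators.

1111

s1 (pos 1,3,5,7,9,11,13,15): 1⊕0⊕1⊕1⊕1⊕1⊕0⊕0 = 1
s2 (pos 2,3,6,7,10,11,14,15): 0⊕0⊕1⊕1⊕1⊕1⊕1⊕0 = 1
s4 (pos 4,5,6,7,12,13,14,15): 1⊕1⊕1⊕1⊕0⊕0⊕1⊕0 = 1
s8 (pos 8,9,10,11,12,13,14,15): 1⊕1⊕1⊕1⊕0⊕0⊕1⊕0 = 1
Syndrome s8…s1 = 1111 → error at position 15.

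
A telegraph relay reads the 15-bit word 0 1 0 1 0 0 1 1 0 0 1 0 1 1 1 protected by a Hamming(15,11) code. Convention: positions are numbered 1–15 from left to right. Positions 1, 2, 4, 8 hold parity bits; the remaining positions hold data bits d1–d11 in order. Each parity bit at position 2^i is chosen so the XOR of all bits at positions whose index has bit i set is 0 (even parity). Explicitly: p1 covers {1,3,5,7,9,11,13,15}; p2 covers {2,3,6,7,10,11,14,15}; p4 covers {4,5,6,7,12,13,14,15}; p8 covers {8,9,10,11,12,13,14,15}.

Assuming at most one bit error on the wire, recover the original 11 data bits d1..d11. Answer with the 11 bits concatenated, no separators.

s1 (pos 1,3,5,7,9,11,13,15): 0⊕0⊕0⊕1⊕0⊕1⊕1⊕1 = 0
s2 (pos 2,3,6,7,10,11,14,15): 1⊕0⊕0⊕1⊕0⊕1⊕1⊕1 = 1
s4 (pos 4,5,6,7,12,13,14,15): 1⊕0⊕0⊕1⊕0⊕1⊕1⊕1 = 1
s8 (pos 8,9,10,11,12,13,14,15): 1⊕0⊕0⊕1⊕0⊕1⊕1⊕1 = 1
Syndrome s8…s1 = 1110 → error at position 14.
Flip position 14: 010100110010111 → 010100110010101
Read data bits from positions 3,5,6,7,9,10,11,12,13,14,15: 00010010101

00010010101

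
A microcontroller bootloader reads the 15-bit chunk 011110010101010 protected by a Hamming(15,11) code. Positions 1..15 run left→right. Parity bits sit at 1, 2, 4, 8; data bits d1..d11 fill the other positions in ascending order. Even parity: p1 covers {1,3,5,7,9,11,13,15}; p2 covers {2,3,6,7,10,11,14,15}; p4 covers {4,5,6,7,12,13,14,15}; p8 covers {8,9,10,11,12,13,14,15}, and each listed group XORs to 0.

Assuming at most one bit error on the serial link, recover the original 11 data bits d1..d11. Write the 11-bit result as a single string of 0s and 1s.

11000101010

s1 (pos 1,3,5,7,9,11,13,15): 0⊕1⊕1⊕0⊕0⊕0⊕0⊕0 = 0
s2 (pos 2,3,6,7,10,11,14,15): 1⊕1⊕0⊕0⊕1⊕0⊕1⊕0 = 0
s4 (pos 4,5,6,7,12,13,14,15): 1⊕1⊕0⊕0⊕1⊕0⊕1⊕0 = 0
s8 (pos 8,9,10,11,12,13,14,15): 1⊕0⊕1⊕0⊕1⊕0⊕1⊕0 = 0
Syndrome s8…s1 = 0000 → no error.
Read data bits from positions 3,5,6,7,9,10,11,12,13,14,15: 11000101010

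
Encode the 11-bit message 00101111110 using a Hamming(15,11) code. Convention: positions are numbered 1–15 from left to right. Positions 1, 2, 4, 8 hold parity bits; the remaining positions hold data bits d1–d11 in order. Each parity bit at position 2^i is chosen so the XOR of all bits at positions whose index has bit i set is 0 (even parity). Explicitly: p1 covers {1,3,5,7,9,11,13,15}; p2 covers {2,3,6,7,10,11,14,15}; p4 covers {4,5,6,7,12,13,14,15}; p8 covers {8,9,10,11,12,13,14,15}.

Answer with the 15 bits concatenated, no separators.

100001001111110

Place data at non-parity positions: p1 p2 0 p4 0 1 0 p8 1 1 1 1 1 1 0
p1 (pos 1,3,5,7,9,11,13,15): XOR of data positions = 0⊕0⊕0⊕1⊕1⊕1⊕0 = 1
p2 (pos 2,3,6,7,10,11,14,15): XOR of data positions = 0⊕1⊕0⊕1⊕1⊕1⊕0 = 0
p4 (pos 4,5,6,7,12,13,14,15): XOR of data positions = 0⊕1⊕0⊕1⊕1⊕1⊕0 = 0
p8 (pos 8,9,10,11,12,13,14,15): XOR of data positions = 1⊕1⊕1⊕1⊕1⊕1⊕0 = 0
Codeword: 100001001111110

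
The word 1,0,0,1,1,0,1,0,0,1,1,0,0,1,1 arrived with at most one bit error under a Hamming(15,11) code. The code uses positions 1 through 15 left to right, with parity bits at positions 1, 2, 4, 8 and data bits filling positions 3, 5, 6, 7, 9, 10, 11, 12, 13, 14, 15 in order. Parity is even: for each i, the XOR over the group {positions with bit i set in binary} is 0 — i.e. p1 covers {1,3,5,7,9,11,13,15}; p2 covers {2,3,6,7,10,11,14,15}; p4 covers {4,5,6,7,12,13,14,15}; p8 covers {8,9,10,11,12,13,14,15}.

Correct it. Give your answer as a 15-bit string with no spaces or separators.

100110000110011

s1 (pos 1,3,5,7,9,11,13,15): 1⊕0⊕1⊕1⊕0⊕1⊕0⊕1 = 1
s2 (pos 2,3,6,7,10,11,14,15): 0⊕0⊕0⊕1⊕1⊕1⊕1⊕1 = 1
s4 (pos 4,5,6,7,12,13,14,15): 1⊕1⊕0⊕1⊕0⊕0⊕1⊕1 = 1
s8 (pos 8,9,10,11,12,13,14,15): 0⊕0⊕1⊕1⊕0⊕0⊕1⊕1 = 0
Syndrome s8…s1 = 0111 → error at position 7.
Flip position 7: 100110100110011 → 100110000110011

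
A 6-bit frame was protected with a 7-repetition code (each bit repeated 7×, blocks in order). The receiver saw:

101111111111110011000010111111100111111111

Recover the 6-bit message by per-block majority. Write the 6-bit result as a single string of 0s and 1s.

Block 1 (1011111): 6 ones → 1
Block 2 (1111111): 7 ones → 1
Block 3 (0011000): 2 ones → 0
Block 4 (0101111): 5 ones → 1
Block 5 (1110011): 5 ones → 1
Block 6 (1111111): 7 ones → 1

110111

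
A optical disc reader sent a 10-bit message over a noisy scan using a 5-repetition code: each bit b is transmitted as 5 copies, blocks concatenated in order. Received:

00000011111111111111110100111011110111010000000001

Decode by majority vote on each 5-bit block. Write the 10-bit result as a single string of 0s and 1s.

0111111100

Block 1 (00000): 0 ones → 0
Block 2 (01111): 4 ones → 1
Block 3 (11111): 5 ones → 1
Block 4 (11111): 5 ones → 1
Block 5 (11010): 3 ones → 1
Block 6 (01110): 3 ones → 1
Block 7 (11110): 4 ones → 1
Block 8 (11101): 4 ones → 1
Block 9 (00000): 0 ones → 0
Block 10 (00001): 1 one → 0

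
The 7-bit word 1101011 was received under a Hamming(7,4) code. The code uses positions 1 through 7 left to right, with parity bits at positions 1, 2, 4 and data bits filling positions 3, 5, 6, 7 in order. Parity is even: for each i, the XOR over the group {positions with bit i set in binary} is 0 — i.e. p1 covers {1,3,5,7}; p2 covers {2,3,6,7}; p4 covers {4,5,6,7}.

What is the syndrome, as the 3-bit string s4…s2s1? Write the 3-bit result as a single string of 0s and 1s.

s1 (pos 1,3,5,7): 1⊕0⊕0⊕1 = 0
s2 (pos 2,3,6,7): 1⊕0⊕1⊕1 = 1
s4 (pos 4,5,6,7): 1⊕0⊕1⊕1 = 1
Syndrome s4…s1 = 110 → error at position 6.

110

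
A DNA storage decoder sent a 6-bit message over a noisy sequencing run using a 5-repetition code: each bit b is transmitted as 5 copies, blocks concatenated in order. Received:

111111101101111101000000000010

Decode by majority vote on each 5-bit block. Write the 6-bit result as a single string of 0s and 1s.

Block 1 (11111): 5 ones → 1
Block 2 (11011): 4 ones → 1
Block 3 (01111): 4 ones → 1
Block 4 (10100): 2 ones → 0
Block 5 (00000): 0 ones → 0
Block 6 (00010): 1 one → 0

111000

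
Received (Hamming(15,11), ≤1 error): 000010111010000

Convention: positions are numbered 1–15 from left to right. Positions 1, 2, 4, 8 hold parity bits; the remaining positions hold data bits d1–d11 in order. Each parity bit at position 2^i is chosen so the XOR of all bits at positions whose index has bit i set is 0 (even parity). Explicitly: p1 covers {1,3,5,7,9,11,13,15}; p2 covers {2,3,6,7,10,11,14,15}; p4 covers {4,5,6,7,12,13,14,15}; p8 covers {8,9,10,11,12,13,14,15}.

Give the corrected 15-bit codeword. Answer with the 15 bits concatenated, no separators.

s1 (pos 1,3,5,7,9,11,13,15): 0⊕0⊕1⊕1⊕1⊕1⊕0⊕0 = 0
s2 (pos 2,3,6,7,10,11,14,15): 0⊕0⊕0⊕1⊕0⊕1⊕0⊕0 = 0
s4 (pos 4,5,6,7,12,13,14,15): 0⊕1⊕0⊕1⊕0⊕0⊕0⊕0 = 0
s8 (pos 8,9,10,11,12,13,14,15): 1⊕1⊕0⊕1⊕0⊕0⊕0⊕0 = 1
Syndrome s8…s1 = 1000 → error at position 8.
Flip position 8: 000010111010000 → 000010101010000

000010101010000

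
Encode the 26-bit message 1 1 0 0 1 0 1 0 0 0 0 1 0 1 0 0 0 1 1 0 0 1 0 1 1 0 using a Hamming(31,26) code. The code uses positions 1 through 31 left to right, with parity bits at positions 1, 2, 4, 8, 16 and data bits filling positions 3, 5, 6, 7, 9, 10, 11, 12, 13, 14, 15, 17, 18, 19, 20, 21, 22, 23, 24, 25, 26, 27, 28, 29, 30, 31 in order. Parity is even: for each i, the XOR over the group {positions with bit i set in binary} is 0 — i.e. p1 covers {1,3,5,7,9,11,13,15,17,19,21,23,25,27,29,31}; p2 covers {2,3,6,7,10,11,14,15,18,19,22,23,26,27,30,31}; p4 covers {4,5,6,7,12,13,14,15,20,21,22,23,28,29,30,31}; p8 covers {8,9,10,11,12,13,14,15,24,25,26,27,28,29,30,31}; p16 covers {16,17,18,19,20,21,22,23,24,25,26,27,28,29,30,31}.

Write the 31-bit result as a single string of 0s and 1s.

1010100010100001101000110010110

Place data at non-parity positions: p1 p2 1 p4 1 0 0 p8 1 0 1 0 0 0 0 p16 1 0 1 0 0 0 1 1 0 0 1 0 1 1 0
p1 (pos 1,3,5,7,9,11,13,15,17,19,21,23,25,27,29,31): XOR of data positions = 1⊕1⊕0⊕1⊕1⊕0⊕0⊕1⊕1⊕0⊕1⊕0⊕1⊕1⊕0 = 1
p2 (pos 2,3,6,7,10,11,14,15,18,19,22,23,26,27,30,31): XOR of data positions = 1⊕0⊕0⊕0⊕1⊕0⊕0⊕0⊕1⊕0⊕1⊕0⊕1⊕1⊕0 = 0
p4 (pos 4,5,6,7,12,13,14,15,20,21,22,23,28,29,30,31): XOR of data positions = 1⊕0⊕0⊕0⊕0⊕0⊕0⊕0⊕0⊕0⊕1⊕0⊕1⊕1⊕0 = 0
p8 (pos 8,9,10,11,12,13,14,15,24,25,26,27,28,29,30,31): XOR of data positions = 1⊕0⊕1⊕0⊕0⊕0⊕0⊕1⊕0⊕0⊕1⊕0⊕1⊕1⊕0 = 0
p16 (pos 16,17,18,19,20,21,22,23,24,25,26,27,28,29,30,31): XOR of data positions = 1⊕0⊕1⊕0⊕0⊕0⊕1⊕1⊕0⊕0⊕1⊕0⊕1⊕1⊕0 = 1
Codeword: 1010100010100001101000110010110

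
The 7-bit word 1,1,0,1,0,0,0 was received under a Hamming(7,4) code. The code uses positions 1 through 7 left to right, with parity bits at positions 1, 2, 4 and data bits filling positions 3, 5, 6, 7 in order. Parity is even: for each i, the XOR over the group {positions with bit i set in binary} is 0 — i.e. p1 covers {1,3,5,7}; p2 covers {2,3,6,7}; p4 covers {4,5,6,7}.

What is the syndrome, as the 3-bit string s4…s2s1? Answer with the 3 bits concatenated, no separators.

111

s1 (pos 1,3,5,7): 1⊕0⊕0⊕0 = 1
s2 (pos 2,3,6,7): 1⊕0⊕0⊕0 = 1
s4 (pos 4,5,6,7): 1⊕0⊕0⊕0 = 1
Syndrome s4…s1 = 111 → error at position 7.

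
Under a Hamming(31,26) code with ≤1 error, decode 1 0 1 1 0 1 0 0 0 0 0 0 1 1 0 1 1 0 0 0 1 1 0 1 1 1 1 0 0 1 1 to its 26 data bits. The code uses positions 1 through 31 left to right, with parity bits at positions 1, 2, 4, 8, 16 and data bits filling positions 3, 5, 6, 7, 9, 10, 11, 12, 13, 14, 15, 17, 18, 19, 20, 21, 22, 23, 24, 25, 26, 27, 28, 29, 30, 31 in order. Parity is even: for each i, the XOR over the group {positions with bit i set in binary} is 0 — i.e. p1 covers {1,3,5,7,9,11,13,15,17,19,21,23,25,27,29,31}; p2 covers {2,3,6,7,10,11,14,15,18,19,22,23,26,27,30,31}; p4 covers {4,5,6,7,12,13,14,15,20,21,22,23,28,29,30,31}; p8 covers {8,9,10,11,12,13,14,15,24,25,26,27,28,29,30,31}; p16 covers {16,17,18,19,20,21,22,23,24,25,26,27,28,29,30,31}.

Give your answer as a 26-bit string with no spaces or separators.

s1 (pos 1,3,5,7,9,11,13,15,17,19,21,23,25,27,29,31): 1⊕1⊕0⊕0⊕0⊕0⊕1⊕0⊕1⊕0⊕1⊕0⊕1⊕1⊕0⊕1 = 0
s2 (pos 2,3,6,7,10,11,14,15,18,19,22,23,26,27,30,31): 0⊕1⊕1⊕0⊕0⊕0⊕1⊕0⊕0⊕0⊕1⊕0⊕1⊕1⊕1⊕1 = 0
s4 (pos 4,5,6,7,12,13,14,15,20,21,22,23,28,29,30,31): 1⊕0⊕1⊕0⊕0⊕1⊕1⊕0⊕0⊕1⊕1⊕0⊕0⊕0⊕1⊕1 = 0
s8 (pos 8,9,10,11,12,13,14,15,24,25,26,27,28,29,30,31): 0⊕0⊕0⊕0⊕0⊕1⊕1⊕0⊕1⊕1⊕1⊕1⊕0⊕0⊕1⊕1 = 0
s16 (pos 16,17,18,19,20,21,22,23,24,25,26,27,28,29,30,31): 1⊕1⊕0⊕0⊕0⊕1⊕1⊕0⊕1⊕1⊕1⊕1⊕0⊕0⊕1⊕1 = 0
Syndrome s16…s1 = 00000 → no error.
Read data bits from positions 3,5,6,7,9,10,11,12,13,14,15,17,18,19,20,21,22,23,24,25,26,27,28,29,30,31: 10100000110100011011110011

10100000110100011011110011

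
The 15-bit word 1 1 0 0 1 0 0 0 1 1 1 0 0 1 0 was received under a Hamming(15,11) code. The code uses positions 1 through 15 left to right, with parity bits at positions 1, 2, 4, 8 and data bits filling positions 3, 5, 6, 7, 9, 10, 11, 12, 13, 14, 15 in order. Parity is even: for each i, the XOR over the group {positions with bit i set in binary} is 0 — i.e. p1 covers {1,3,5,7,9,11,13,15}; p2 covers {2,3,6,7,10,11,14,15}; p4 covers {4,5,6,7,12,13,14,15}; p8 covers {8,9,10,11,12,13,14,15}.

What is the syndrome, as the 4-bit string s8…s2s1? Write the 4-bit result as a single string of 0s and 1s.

0000

s1 (pos 1,3,5,7,9,11,13,15): 1⊕0⊕1⊕0⊕1⊕1⊕0⊕0 = 0
s2 (pos 2,3,6,7,10,11,14,15): 1⊕0⊕0⊕0⊕1⊕1⊕1⊕0 = 0
s4 (pos 4,5,6,7,12,13,14,15): 0⊕1⊕0⊕0⊕0⊕0⊕1⊕0 = 0
s8 (pos 8,9,10,11,12,13,14,15): 0⊕1⊕1⊕1⊕0⊕0⊕1⊕0 = 0
Syndrome s8…s1 = 0000 → no error.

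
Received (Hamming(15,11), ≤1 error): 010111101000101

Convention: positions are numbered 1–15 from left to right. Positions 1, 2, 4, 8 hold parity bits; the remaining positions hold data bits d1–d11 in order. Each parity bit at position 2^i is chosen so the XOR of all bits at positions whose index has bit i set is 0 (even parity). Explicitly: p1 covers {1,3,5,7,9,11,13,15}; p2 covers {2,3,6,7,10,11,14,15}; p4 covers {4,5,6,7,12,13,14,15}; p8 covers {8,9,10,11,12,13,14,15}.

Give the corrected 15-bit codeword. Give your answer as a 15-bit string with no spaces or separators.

010111100000101

s1 (pos 1,3,5,7,9,11,13,15): 0⊕0⊕1⊕1⊕1⊕0⊕1⊕1 = 1
s2 (pos 2,3,6,7,10,11,14,15): 1⊕0⊕1⊕1⊕0⊕0⊕0⊕1 = 0
s4 (pos 4,5,6,7,12,13,14,15): 1⊕1⊕1⊕1⊕0⊕1⊕0⊕1 = 0
s8 (pos 8,9,10,11,12,13,14,15): 0⊕1⊕0⊕0⊕0⊕1⊕0⊕1 = 1
Syndrome s8…s1 = 1001 → error at position 9.
Flip position 9: 010111101000101 → 010111100000101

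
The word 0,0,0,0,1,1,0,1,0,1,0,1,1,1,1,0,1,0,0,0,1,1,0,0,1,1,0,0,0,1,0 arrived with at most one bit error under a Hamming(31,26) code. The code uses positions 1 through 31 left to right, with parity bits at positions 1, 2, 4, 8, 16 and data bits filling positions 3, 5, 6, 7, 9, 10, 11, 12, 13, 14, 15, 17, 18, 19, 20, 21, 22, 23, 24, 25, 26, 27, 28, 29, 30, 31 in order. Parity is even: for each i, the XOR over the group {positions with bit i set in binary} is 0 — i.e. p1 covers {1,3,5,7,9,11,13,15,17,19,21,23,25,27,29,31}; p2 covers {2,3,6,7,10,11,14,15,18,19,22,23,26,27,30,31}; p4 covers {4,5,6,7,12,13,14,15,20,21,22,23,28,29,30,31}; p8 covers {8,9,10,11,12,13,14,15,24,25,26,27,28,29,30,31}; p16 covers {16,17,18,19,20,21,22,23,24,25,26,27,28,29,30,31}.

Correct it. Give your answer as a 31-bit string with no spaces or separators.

s1 (pos 1,3,5,7,9,11,13,15,17,19,21,23,25,27,29,31): 0⊕0⊕1⊕0⊕0⊕0⊕1⊕1⊕1⊕0⊕1⊕0⊕1⊕0⊕0⊕0 = 0
s2 (pos 2,3,6,7,10,11,14,15,18,19,22,23,26,27,30,31): 0⊕0⊕1⊕0⊕1⊕0⊕1⊕1⊕0⊕0⊕1⊕0⊕1⊕0⊕1⊕0 = 1
s4 (pos 4,5,6,7,12,13,14,15,20,21,22,23,28,29,30,31): 0⊕1⊕1⊕0⊕1⊕1⊕1⊕1⊕0⊕1⊕1⊕0⊕0⊕0⊕1⊕0 = 1
s8 (pos 8,9,10,11,12,13,14,15,24,25,26,27,28,29,30,31): 1⊕0⊕1⊕0⊕1⊕1⊕1⊕1⊕0⊕1⊕1⊕0⊕0⊕0⊕1⊕0 = 1
s16 (pos 16,17,18,19,20,21,22,23,24,25,26,27,28,29,30,31): 0⊕1⊕0⊕0⊕0⊕1⊕1⊕0⊕0⊕1⊕1⊕0⊕0⊕0⊕1⊕0 = 0
Syndrome s16…s1 = 01110 → error at position 14.
Flip position 14: 0000110101011110100011001100010 → 0000110101011010100011001100010

0000110101011010100011001100010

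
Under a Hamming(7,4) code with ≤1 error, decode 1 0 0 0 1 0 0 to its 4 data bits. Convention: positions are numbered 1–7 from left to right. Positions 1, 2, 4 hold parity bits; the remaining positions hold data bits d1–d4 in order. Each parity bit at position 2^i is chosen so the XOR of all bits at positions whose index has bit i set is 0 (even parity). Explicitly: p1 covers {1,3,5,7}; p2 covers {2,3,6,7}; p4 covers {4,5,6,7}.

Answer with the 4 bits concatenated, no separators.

0100

s1 (pos 1,3,5,7): 1⊕0⊕1⊕0 = 0
s2 (pos 2,3,6,7): 0⊕0⊕0⊕0 = 0
s4 (pos 4,5,6,7): 0⊕1⊕0⊕0 = 1
Syndrome s4…s1 = 100 → error at position 4.
Flip position 4: 1000100 → 1001100
Read data bits from positions 3,5,6,7: 0100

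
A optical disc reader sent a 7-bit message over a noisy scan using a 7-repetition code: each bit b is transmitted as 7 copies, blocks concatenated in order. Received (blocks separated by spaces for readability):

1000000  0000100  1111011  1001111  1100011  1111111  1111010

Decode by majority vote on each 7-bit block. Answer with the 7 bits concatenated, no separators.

0011111

Block 1 (1000000): 1 one → 0
Block 2 (0000100): 1 one → 0
Block 3 (1111011): 6 ones → 1
Block 4 (1001111): 5 ones → 1
Block 5 (1100011): 4 ones → 1
Block 6 (1111111): 7 ones → 1
Block 7 (1111010): 5 ones → 1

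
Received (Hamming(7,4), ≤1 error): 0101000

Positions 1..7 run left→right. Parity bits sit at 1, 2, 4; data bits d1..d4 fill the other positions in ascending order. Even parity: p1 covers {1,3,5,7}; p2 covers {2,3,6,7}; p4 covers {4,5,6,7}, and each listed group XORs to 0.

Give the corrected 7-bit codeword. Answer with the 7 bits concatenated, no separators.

0101010

s1 (pos 1,3,5,7): 0⊕0⊕0⊕0 = 0
s2 (pos 2,3,6,7): 1⊕0⊕0⊕0 = 1
s4 (pos 4,5,6,7): 1⊕0⊕0⊕0 = 1
Syndrome s4…s1 = 110 → error at position 6.
Flip position 6: 0101000 → 0101010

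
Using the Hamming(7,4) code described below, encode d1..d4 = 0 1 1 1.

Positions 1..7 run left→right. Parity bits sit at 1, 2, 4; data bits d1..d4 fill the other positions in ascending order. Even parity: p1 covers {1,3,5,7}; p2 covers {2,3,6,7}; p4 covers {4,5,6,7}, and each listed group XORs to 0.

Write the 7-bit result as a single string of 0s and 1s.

0001111

Place data at non-parity positions: p1 p2 0 p4 1 1 1
p1 (pos 1,3,5,7): XOR of data positions = 0⊕1⊕1 = 0
p2 (pos 2,3,6,7): XOR of data positions = 0⊕1⊕1 = 0
p4 (pos 4,5,6,7): XOR of data positions = 1⊕1⊕1 = 1
Codeword: 0001111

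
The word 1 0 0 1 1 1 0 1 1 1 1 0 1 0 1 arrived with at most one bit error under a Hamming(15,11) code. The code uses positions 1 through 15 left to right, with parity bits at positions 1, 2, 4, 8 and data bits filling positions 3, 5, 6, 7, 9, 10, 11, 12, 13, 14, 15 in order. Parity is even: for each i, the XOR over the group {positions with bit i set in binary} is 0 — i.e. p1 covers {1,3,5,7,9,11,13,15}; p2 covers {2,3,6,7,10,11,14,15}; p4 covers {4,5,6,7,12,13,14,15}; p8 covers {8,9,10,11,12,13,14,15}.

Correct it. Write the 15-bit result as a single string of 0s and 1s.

s1 (pos 1,3,5,7,9,11,13,15): 1⊕0⊕1⊕0⊕1⊕1⊕1⊕1 = 0
s2 (pos 2,3,6,7,10,11,14,15): 0⊕0⊕1⊕0⊕1⊕1⊕0⊕1 = 0
s4 (pos 4,5,6,7,12,13,14,15): 1⊕1⊕1⊕0⊕0⊕1⊕0⊕1 = 1
s8 (pos 8,9,10,11,12,13,14,15): 1⊕1⊕1⊕1⊕0⊕1⊕0⊕1 = 0
Syndrome s8…s1 = 0100 → error at position 4.
Flip position 4: 100111011110101 → 100011011110101

100011011110101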